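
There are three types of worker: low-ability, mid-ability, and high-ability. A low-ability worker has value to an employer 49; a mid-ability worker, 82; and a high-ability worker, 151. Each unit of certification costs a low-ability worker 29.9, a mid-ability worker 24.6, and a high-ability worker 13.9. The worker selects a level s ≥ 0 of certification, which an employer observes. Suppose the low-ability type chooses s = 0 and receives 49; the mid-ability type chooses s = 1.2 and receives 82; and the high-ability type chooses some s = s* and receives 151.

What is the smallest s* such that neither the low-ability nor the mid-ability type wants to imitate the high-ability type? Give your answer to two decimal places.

4.00

Low-ability type (on-path payoff 49) won't mimic when 49 ≥ 151 − 29.9·s*, i.e. s* ≥ 3.41.
Mid-ability type (on-path payoff 82 − 24.6×1.2 = 52.48) won't mimic when 52.48 ≥ 151 − 24.6·s*, i.e. s* ≥ 4.00.
Both must hold, so s* = max(3.41, 4.00) = 4.00. The mid-ability type's constraint binds.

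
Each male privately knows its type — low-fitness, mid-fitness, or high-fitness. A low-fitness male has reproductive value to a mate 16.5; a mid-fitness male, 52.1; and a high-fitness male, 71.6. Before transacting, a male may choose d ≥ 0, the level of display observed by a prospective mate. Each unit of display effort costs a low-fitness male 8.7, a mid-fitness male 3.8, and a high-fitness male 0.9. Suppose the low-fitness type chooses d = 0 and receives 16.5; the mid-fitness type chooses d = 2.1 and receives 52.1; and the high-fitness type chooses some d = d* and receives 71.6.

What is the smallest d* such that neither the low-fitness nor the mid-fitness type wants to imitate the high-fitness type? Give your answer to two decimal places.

Low-fitness type (on-path payoff 16.5) won't mimic when 16.5 ≥ 71.6 − 8.7·d*, i.e. d* ≥ 6.33.
Mid-fitness type (on-path payoff 52.1 − 3.8×2.1 = 44.12) won't mimic when 44.12 ≥ 71.6 − 3.8·d*, i.e. d* ≥ 7.23.
Both must hold, so d* = max(6.33, 7.23) = 7.23. The mid-fitness type's constraint binds.

7.23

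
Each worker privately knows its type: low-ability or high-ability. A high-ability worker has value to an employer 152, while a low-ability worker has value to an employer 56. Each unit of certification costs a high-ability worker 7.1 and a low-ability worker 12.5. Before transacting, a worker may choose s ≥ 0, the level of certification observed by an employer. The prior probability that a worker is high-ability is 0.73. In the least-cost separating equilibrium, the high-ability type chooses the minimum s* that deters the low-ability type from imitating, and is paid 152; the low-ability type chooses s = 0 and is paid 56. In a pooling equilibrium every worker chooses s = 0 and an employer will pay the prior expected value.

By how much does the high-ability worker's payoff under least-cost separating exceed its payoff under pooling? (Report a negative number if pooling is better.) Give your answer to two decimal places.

-28.61

Least-cost separating signal: s* solves 56 = 152 − 12.5·s*, so s* = (152 − 56)/12.5 = 7.68.
High-ability type's separating payoff: 152 − 7.1 × s* = 152 − 7.1 × (152 − 56)/12.5 = 152 − 681.6/12.5 = 97.472.
Pooling payoff: 0.73 × 152 + 0.27 × 56 = 126.08.
Difference: 97.472 − 126.08 = -28.608, i.e. -28.61 to two decimal places.
The high-ability type would prefer the pooling outcome.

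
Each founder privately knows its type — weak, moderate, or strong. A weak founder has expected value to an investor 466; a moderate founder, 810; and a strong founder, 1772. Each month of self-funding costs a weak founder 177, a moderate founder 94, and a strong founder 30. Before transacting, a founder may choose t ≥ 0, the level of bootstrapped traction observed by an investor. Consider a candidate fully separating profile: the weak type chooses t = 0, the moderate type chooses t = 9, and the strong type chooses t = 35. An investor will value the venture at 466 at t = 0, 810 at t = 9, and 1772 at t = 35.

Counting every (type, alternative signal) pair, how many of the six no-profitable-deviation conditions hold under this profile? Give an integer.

5

Moderate (own payoff 810 − 94×9 = -36): to t=0 gives 466 → profitable ✗; to t=35 gives 1772 − 94×35 = -1518 → no gain ✓.
Weak (own payoff 466): to t=9 gives 810 − 177×9 = -783 → no gain ✓; to t=35 gives 1772 − 177×35 = -4423 → no gain ✓.
Strong (own payoff 1772 − 30×35 = 722): to t=0 gives 466 → no gain ✓; to t=9 gives 810 − 30×9 = 540 → no gain ✓.
5 of the 6 constraints hold; not an equilibrium.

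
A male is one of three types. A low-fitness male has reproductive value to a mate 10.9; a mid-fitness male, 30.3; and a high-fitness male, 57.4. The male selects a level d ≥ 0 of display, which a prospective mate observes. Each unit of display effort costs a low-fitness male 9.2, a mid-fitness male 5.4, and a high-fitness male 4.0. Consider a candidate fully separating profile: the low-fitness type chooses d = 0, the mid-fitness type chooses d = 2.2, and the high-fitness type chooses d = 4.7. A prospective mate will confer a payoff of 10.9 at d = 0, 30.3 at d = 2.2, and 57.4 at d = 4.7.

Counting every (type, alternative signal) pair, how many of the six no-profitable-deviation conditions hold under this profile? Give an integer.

Low-fitness (own payoff 10.9): to d=2.2 gives 30.3 − 9.2×2.2 = 10.06 → no gain ✓; to d=4.7 gives 57.4 − 9.2×4.7 = 14.16 → profitable ✗.
Mid-fitness (own payoff 30.3 − 5.4×2.2 = 18.42): to d=0 gives 10.9 → no gain ✓; to d=4.7 gives 57.4 − 5.4×4.7 = 32.02 → profitable ✗.
High-fitness (own payoff 57.4 − 4.0×4.7 = 38.6): to d=0 gives 10.9 → no gain ✓; to d=2.2 gives 30.3 − 4.0×2.2 = 21.5 → no gain ✓.
4 of the 6 constraints hold; not an equilibrium.

4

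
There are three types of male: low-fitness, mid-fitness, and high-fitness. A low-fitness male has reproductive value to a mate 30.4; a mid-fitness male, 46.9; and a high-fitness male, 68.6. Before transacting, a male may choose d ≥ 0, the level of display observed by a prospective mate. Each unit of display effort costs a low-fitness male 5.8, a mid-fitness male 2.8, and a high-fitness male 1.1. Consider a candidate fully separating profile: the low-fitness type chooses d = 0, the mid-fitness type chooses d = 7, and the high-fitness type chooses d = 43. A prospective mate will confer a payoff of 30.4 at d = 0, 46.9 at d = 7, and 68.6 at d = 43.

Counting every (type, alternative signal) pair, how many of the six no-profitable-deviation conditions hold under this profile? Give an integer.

3

High-fitness (own payoff 68.6 − 1.1×43 = 21.3): to d=0 gives 30.4 → profitable ✗; to d=7 gives 46.9 − 1.1×7 = 39.2 → profitable ✗.
Low-fitness (own payoff 30.4): to d=7 gives 46.9 − 5.8×7 = 6.3 → no gain ✓; to d=43 gives 68.6 − 5.8×43 = -180.8 → no gain ✓.
Mid-fitness (own payoff 46.9 − 2.8×7 = 27.3): to d=0 gives 30.4 → profitable ✗; to d=43 gives 68.6 − 2.8×43 = -51.8 → no gain ✓.
3 of the 6 constraints hold; not an equilibrium.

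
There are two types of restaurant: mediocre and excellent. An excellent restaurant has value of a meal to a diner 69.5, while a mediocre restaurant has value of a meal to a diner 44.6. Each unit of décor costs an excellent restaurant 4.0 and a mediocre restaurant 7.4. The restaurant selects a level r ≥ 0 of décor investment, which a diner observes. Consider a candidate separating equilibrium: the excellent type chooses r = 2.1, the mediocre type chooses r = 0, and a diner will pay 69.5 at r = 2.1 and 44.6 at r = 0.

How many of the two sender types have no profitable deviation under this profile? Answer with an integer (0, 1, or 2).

Mediocre type: stay at 0 → 44.6; mimic → 69.5 − 7.4 × 2.1 = 53.96. IC fails (44.6 < 53.96).
Excellent type: signal → 69.5 − 4.0 × 2.1 = 61.1; deviate to 0 → 44.6. IC holds (61.1 ≥ 44.6).
1 of 2 constraints hold, so this profile is not an equilibrium.

1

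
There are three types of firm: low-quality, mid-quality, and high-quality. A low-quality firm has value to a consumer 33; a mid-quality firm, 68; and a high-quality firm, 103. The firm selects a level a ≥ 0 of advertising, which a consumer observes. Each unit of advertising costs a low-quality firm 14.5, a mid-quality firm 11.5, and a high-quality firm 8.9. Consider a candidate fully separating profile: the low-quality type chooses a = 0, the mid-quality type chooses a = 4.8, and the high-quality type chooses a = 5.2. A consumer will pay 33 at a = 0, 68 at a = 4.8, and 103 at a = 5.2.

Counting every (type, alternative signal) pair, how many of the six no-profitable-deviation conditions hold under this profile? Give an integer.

Low-quality (own payoff 33): to a=4.8 gives 68 − 14.5×4.8 = -1.6 → no gain ✓; to a=5.2 gives 103 − 14.5×5.2 = 27.6 → no gain ✓.
Mid-quality (own payoff 68 − 11.5×4.8 = 12.8): to a=0 gives 33 → profitable ✗; to a=5.2 gives 103 − 11.5×5.2 = 43.2 → profitable ✗.
High-quality (own payoff 103 − 8.9×5.2 = 56.72): to a=0 gives 33 → no gain ✓; to a=4.8 gives 68 − 8.9×4.8 = 25.28 → no gain ✓.
4 of the 6 constraints hold; not an equilibrium.

4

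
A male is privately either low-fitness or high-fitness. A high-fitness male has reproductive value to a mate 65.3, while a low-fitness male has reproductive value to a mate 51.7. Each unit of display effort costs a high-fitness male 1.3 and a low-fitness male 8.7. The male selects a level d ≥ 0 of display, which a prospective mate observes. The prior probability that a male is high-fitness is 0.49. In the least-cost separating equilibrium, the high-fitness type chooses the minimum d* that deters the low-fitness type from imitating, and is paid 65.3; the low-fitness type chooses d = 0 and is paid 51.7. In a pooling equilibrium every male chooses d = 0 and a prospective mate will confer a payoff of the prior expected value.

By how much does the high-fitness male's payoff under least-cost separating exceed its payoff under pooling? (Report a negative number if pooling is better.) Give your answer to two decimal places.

Least-cost separating signal: d* solves 51.7 = 65.3 − 8.7·d*, so d* = (65.3 − 51.7)/8.7 ≈ 1.5632.
High-fitness type's separating payoff: 65.3 − 1.3 × d* = 65.3 − 1.3 × (65.3 − 51.7)/8.7 = 65.3 − 17.68/8.7 ≈ 63.2678.
Pooling payoff: 0.49 × 65.3 + 0.51 × 51.7 = 58.364.
Difference: 63.2678 − 58.364 = 4.9038, i.e. 4.90 to two decimal places.
The high-fitness type prefers to separate.

4.90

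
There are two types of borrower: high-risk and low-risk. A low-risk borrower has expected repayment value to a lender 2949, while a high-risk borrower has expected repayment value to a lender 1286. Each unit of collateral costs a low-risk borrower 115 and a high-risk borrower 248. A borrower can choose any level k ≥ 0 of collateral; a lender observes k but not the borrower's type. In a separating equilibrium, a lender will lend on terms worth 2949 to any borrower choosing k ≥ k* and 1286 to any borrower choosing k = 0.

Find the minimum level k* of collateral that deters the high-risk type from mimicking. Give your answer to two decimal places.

A high-risk borrower choosing k = 0 receives 1286.
Imitating at k* instead would pay 2949 at cost 248·k*, netting 2949 − 248·k*.
Indifference: 1286 = 2949 − 248·k*, so k* = (2949 − 1286) / 248 ≈ 6.71.
At k* the high-risk type's incentive constraint just binds; the low-risk type strictly prefers k* since its per-unit cost is lower.

6.71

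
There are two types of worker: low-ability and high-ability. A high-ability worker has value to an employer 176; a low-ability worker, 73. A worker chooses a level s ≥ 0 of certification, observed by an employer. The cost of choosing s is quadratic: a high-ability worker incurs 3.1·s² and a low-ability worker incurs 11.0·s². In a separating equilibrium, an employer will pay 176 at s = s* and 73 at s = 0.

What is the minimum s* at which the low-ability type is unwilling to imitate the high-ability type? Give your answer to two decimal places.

3.06

The low-ability type at s = 0 receives 73; imitating at s* yields 176 − 11.0·s*².
Indifference: 73 = 176 − 11.0·s*², so s*² = (176 − 73) / 11.0 ≈ 9.3636.
s* = √9.3636 ≈ 3.06.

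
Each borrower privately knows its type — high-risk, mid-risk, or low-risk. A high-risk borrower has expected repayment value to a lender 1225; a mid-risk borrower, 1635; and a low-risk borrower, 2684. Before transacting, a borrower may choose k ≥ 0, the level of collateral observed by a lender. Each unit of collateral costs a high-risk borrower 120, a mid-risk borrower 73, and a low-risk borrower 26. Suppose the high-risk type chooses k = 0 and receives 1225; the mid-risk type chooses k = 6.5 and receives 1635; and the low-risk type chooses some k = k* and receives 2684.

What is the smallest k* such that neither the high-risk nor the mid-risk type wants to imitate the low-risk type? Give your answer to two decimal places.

20.87

Mid-risk type (on-path payoff 1635 − 73×6.5 = 1160.5) won't mimic when 1160.5 ≥ 2684 − 73·k*, i.e. k* ≥ 20.87.
High-risk type (on-path payoff 1225) won't mimic when 1225 ≥ 2684 − 120·k*, i.e. k* ≥ 12.16.
Both must hold, so k* = max(12.16, 20.87) = 20.87. The mid-risk type's constraint binds.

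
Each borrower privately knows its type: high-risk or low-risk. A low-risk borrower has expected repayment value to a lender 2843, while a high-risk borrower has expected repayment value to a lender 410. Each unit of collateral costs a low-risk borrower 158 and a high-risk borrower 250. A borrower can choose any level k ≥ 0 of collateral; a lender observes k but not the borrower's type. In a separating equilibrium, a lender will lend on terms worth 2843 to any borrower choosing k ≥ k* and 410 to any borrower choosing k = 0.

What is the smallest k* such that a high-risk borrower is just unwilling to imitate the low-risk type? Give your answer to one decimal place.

A high-risk borrower choosing k = 0 receives 410.
Imitating at k* instead would pay 2843 at cost 250·k*, netting 2843 − 250·k*.
Indifference: 410 = 2843 − 250·k*, so k* = (2843 − 410) / 250 ≈ 9.7.
At k* the high-risk type's incentive constraint just binds; the low-risk type strictly prefers k* since its per-unit cost is lower.

9.7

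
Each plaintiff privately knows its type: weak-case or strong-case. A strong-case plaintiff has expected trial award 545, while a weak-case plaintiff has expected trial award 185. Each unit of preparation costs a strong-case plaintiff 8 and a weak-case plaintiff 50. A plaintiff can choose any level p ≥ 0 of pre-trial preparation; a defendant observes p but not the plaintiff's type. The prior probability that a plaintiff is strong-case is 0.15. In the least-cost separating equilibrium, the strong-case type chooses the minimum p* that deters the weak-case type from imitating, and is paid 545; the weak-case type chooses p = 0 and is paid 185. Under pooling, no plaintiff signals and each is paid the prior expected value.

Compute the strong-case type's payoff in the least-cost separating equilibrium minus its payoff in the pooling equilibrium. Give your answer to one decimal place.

248.4

Least-cost separating signal: p* solves 185 = 545 − 50·p*, so p* = (545 − 185)/50 = 7.2.
Strong-case type's separating payoff: 545 − 8 × p* = 545 − 8 × (545 − 185)/50 = 545 − 2880/50 = 487.4.
Pooling payoff: 0.15 × 545 + 0.85 × 185 = 239.
Difference: 487.4 − 239 = 248.4.
The strong-case type prefers to separate.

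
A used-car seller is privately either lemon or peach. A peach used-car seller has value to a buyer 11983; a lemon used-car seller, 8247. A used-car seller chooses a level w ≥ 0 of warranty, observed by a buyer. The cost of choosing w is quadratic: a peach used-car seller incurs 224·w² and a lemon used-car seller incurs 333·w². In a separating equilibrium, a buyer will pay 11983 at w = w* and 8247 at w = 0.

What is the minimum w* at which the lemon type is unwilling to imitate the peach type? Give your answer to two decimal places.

3.35

The lemon type at w = 0 receives 8247; imitating at w* yields 11983 − 333·w*².
Indifference: 8247 = 11983 − 333·w*², so w*² = (11983 − 8247) / 333 ≈ 11.2192.
w* = √11.2192 ≈ 3.35.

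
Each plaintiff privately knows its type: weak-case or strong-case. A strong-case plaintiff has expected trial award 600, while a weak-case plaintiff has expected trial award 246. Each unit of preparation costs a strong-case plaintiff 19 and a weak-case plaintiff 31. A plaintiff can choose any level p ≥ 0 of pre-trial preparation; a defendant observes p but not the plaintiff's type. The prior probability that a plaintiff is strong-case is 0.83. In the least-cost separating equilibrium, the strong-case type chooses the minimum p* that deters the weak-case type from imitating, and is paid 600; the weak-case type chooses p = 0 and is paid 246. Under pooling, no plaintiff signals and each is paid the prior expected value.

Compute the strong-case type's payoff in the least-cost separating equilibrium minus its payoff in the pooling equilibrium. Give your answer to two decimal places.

-156.79

Least-cost separating signal: p* solves 246 = 600 − 31·p*, so p* = (600 − 246)/31 ≈ 11.4194.
Strong-case type's separating payoff: 600 − 19 × p* = 600 − 19 × (600 − 246)/31 = 600 − 6726/31 ≈ 383.0323.
Pooling payoff: 0.83 × 600 + 0.17 × 246 = 539.82.
Difference: 383.0323 − 539.82 = -156.7877, i.e. -156.79 to two decimal places.
The strong-case type would prefer the pooling outcome.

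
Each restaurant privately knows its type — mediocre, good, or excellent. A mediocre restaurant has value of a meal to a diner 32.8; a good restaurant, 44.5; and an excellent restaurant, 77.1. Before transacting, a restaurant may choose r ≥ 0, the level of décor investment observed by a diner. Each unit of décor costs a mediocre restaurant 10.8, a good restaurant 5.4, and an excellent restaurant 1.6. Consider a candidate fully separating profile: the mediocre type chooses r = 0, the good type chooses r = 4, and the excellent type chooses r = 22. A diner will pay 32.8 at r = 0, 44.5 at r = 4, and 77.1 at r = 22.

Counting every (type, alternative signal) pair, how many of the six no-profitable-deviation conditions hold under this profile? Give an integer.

5

Good (own payoff 44.5 − 5.4×4 = 22.9): to r=0 gives 32.8 → profitable ✗; to r=22 gives 77.1 − 5.4×22 = -41.7 → no gain ✓.
Mediocre (own payoff 32.8): to r=4 gives 44.5 − 10.8×4 = 1.3 → no gain ✓; to r=22 gives 77.1 − 10.8×22 = -160.5 → no gain ✓.
Excellent (own payoff 77.1 − 1.6×22 = 41.9): to r=0 gives 32.8 → no gain ✓; to r=4 gives 44.5 − 1.6×4 = 38.1 → no gain ✓.
5 of the 6 constraints hold; not an equilibrium.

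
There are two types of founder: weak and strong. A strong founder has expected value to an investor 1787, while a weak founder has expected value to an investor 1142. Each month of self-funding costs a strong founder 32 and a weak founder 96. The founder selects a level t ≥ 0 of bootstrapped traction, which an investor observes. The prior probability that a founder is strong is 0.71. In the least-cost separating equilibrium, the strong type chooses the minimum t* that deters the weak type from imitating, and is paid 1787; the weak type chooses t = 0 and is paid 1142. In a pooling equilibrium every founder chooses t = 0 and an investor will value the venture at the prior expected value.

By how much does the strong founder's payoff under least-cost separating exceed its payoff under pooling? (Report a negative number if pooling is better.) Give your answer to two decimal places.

-27.95

Least-cost separating signal: t* solves 1142 = 1787 − 96·t*, so t* = (1787 − 1142)/96 ≈ 6.7188.
Strong type's separating payoff: 1787 − 32 × t* = 1787 − 32 × (1787 − 1142)/96 = 1787 − 20640/96 = 1572.
Pooling payoff: 0.71 × 1787 + 0.29 × 1142 = 1599.95.
Difference: 1572 − 1599.95 = -27.95.
The strong type would prefer the pooling outcome.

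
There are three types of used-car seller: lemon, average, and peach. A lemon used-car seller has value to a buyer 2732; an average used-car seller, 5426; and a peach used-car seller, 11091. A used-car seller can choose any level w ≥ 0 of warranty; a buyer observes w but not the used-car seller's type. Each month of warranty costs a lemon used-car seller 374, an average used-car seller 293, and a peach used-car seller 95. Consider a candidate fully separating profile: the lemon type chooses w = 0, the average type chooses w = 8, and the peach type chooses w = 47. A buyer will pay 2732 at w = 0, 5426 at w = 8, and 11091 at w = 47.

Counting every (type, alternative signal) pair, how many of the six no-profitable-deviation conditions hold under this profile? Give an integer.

6

Average (own payoff 5426 − 293×8 = 3082): to w=0 gives 2732 → no gain ✓; to w=47 gives 11091 − 293×47 = -2680 → no gain ✓.
Lemon (own payoff 2732): to w=8 gives 5426 − 374×8 = 2434 → no gain ✓; to w=47 gives 11091 − 374×47 = -6487 → no gain ✓.
Peach (own payoff 11091 − 95×47 = 6626): to w=0 gives 2732 → no gain ✓; to w=8 gives 5426 − 95×8 = 4666 → no gain ✓.
6 of the 6 constraints hold; this profile is a separating equilibrium.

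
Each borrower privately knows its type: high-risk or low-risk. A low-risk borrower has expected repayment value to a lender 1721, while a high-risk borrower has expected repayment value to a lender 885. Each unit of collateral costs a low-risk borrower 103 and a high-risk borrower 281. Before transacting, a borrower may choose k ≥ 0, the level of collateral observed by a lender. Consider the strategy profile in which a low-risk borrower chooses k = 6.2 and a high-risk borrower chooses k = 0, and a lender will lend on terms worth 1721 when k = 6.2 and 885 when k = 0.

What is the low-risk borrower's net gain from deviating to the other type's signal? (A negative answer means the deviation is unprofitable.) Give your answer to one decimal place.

Playing k = 6.2 the low-risk borrower receives 1721 − 103 × 6.2 = 1082.4.
Deviating to k = 0 yields 885 instead.
Gain from deviating: 885 − 1082.4 = -197.4.
The gain is negative, so the low-risk type's incentive-compatibility constraint is satisfied.

-197.4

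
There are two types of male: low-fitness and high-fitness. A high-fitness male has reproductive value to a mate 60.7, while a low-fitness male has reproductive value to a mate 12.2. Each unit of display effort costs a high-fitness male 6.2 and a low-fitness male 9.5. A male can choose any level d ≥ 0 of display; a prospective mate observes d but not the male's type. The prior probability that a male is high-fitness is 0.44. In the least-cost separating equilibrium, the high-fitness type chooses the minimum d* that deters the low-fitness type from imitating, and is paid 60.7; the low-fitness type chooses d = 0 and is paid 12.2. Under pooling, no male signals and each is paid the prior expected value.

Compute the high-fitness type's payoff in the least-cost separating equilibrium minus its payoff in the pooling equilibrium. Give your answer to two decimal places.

Least-cost separating signal: d* solves 12.2 = 60.7 − 9.5·d*, so d* = (60.7 − 12.2)/9.5 ≈ 5.1053.
High-fitness type's separating payoff: 60.7 − 6.2 × d* = 60.7 − 6.2 × (60.7 − 12.2)/9.5 = 60.7 − 300.7/9.5 ≈ 29.0474.
Pooling payoff: 0.44 × 60.7 + 0.56 × 12.2 = 33.54.
Difference: 29.0474 − 33.54 = -4.4926, i.e. -4.49 to two decimal places.
The high-fitness type would prefer the pooling outcome.

-4.49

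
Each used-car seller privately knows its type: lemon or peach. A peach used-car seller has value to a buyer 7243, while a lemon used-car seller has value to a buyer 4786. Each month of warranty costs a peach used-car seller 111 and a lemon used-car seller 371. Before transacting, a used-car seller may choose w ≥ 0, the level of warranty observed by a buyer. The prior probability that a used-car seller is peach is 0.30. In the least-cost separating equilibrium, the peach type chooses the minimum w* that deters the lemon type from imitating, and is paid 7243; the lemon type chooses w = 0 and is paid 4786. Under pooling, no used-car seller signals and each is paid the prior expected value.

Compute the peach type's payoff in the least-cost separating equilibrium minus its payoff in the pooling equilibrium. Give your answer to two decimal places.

984.79

Least-cost separating signal: w* solves 4786 = 7243 − 371·w*, so w* = (7243 − 4786)/371 ≈ 6.6226.
Peach type's separating payoff: 7243 − 111 × w* = 7243 − 111 × (7243 − 4786)/371 = 7243 − 272727/371 ≈ 6507.8868.
Pooling payoff: 0.30 × 7243 + 0.70 × 4786 = 5523.1.
Difference: 6507.8868 − 5523.1 = 984.7868, i.e. 984.79 to two decimal places.
The peach type prefers to separate.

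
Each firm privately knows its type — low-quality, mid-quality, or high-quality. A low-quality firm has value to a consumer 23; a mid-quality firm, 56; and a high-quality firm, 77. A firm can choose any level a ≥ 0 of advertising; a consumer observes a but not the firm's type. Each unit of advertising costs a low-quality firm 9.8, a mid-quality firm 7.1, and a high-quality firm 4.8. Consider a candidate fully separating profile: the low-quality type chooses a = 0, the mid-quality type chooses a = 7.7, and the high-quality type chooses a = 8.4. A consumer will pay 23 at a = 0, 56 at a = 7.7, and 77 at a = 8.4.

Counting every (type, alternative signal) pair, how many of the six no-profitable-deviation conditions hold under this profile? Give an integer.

High-quality (own payoff 77 − 4.8×8.4 = 36.68): to a=0 gives 23 → no gain ✓; to a=7.7 gives 56 − 4.8×7.7 = 19.04 → no gain ✓.
Mid-quality (own payoff 56 − 7.1×7.7 = 1.33): to a=0 gives 23 → profitable ✗; to a=8.4 gives 77 − 7.1×8.4 = 17.36 → profitable ✗.
Low-quality (own payoff 23): to a=7.7 gives 56 − 9.8×7.7 = -19.46 → no gain ✓; to a=8.4 gives 77 − 9.8×8.4 = -5.32 → no gain ✓.
4 of the 6 constraints hold; not an equilibrium.

4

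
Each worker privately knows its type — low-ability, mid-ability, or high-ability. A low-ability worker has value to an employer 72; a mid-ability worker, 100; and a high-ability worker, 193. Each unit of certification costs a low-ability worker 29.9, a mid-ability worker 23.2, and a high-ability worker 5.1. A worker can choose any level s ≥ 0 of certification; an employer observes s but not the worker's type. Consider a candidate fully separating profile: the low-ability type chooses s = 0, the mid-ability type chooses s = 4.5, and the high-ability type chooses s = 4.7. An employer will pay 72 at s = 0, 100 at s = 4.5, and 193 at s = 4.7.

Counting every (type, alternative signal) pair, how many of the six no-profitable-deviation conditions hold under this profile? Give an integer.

4

High-ability (own payoff 193 − 5.1×4.7 = 169.03): to s=0 gives 72 → no gain ✓; to s=4.5 gives 100 − 5.1×4.5 = 77.05 → no gain ✓.
Low-ability (own payoff 72): to s=4.5 gives 100 − 29.9×4.5 = -34.55 → no gain ✓; to s=4.7 gives 193 − 29.9×4.7 = 52.47 → no gain ✓.
Mid-ability (own payoff 100 − 23.2×4.5 = -4.4): to s=0 gives 72 → profitable ✗; to s=4.7 gives 193 − 23.2×4.7 = 83.96 → profitable ✗.
4 of the 6 constraints hold; not an equilibrium.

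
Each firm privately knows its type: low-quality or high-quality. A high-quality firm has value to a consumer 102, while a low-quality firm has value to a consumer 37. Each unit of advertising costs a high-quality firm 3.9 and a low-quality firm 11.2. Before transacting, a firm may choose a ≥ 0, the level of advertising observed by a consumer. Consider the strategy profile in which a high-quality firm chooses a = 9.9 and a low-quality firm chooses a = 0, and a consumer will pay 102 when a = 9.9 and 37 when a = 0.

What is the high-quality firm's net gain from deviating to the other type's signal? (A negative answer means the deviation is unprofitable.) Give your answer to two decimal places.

-26.39

Playing a = 9.9 the high-quality firm receives 102 − 3.9 × 9.9 = 63.39.
Deviating to a = 0 yields 37 instead.
Gain from deviating: 37 − 63.39 = -26.39.
The gain is negative, so the high-quality type's incentive-compatibility constraint is satisfied.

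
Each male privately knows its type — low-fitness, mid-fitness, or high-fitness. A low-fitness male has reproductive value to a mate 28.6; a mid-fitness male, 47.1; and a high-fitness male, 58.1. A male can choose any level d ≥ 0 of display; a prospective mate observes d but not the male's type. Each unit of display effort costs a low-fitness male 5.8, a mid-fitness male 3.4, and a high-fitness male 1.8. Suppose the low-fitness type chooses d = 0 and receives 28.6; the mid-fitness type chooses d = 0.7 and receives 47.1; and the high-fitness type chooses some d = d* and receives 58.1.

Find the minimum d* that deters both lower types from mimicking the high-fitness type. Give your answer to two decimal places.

Low-fitness type (on-path payoff 28.6) won't mimic when 28.6 ≥ 58.1 − 5.8·d*, i.e. d* ≥ 5.09.
Mid-fitness type (on-path payoff 47.1 − 3.4×0.7 = 44.72) won't mimic when 44.72 ≥ 58.1 − 3.4·d*, i.e. d* ≥ 3.94.
Both must hold, so d* = max(5.09, 3.94) = 5.09. The low-fitness type's constraint binds.

5.09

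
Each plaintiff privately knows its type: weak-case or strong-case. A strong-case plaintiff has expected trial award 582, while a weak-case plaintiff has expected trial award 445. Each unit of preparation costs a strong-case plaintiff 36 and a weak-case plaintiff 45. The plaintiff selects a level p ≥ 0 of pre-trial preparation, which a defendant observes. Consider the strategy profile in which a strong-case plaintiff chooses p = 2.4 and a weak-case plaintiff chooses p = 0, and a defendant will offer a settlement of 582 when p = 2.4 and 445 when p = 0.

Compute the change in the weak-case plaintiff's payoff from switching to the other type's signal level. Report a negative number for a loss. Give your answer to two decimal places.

Playing p = 0 the weak-case plaintiff receives 445.
Deviating to p = 2.4 brings payment 582 at cost 45 × 2.4 = 108, netting 474.
Gain from deviating: 474 − 445 = 29.00.
The gain is positive, so the weak-case type's incentive-compatibility constraint is violated — this profile is not a separating equilibrium.

29.00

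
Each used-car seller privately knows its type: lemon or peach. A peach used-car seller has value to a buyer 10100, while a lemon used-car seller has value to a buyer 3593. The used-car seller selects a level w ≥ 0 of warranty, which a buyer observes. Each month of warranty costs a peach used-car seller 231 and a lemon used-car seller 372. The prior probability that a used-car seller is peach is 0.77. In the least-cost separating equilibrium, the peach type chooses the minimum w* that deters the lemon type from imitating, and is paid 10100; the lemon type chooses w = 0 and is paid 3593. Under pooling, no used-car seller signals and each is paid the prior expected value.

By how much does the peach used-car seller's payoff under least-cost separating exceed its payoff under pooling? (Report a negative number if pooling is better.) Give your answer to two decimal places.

Least-cost separating signal: w* solves 3593 = 10100 − 372·w*, so w* = (10100 − 3593)/372 ≈ 17.4919.
Peach type's separating payoff: 10100 − 231 × w* = 10100 − 231 × (10100 − 3593)/372 = 10100 − 1503117/372 ≈ 6059.3629.
Pooling payoff: 0.77 × 10100 + 0.23 × 3593 = 8603.39.
Difference: 6059.3629 − 8603.39 = -2544.0271, i.e. -2544.03 to two decimal places.
The peach type would prefer the pooling outcome.

-2544.03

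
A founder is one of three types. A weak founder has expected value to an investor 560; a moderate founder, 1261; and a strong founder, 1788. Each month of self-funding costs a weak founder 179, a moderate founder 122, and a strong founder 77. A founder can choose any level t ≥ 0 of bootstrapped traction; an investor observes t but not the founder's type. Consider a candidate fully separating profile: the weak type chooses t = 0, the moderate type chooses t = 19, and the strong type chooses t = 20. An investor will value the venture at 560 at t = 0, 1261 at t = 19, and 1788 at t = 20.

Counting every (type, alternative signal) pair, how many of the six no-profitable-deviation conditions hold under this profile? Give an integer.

Strong (own payoff 1788 − 77×20 = 248): to t=0 gives 560 → profitable ✗; to t=19 gives 1261 − 77×19 = -202 → no gain ✓.
Weak (own payoff 560): to t=19 gives 1261 − 179×19 = -2140 → no gain ✓; to t=20 gives 1788 − 179×20 = -1792 → no gain ✓.
Moderate (own payoff 1261 − 122×19 = -1057): to t=0 gives 560 → profitable ✗; to t=20 gives 1788 − 122×20 = -652 → profitable ✗.
3 of the 6 constraints hold; not an equilibrium.

3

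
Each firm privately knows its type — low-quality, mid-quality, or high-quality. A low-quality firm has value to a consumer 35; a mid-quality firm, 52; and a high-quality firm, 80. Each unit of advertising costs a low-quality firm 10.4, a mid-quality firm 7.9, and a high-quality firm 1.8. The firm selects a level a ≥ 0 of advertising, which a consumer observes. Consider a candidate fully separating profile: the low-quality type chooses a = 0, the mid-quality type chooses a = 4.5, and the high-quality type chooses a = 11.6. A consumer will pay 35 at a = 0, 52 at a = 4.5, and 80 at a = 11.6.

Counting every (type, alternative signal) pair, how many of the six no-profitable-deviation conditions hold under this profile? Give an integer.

5

Low-quality (own payoff 35): to a=4.5 gives 52 − 10.4×4.5 = 5.2 → no gain ✓; to a=11.6 gives 80 − 10.4×11.6 = -40.64 → no gain ✓.
Mid-quality (own payoff 52 − 7.9×4.5 = 16.45): to a=0 gives 35 → profitable ✗; to a=11.6 gives 80 − 7.9×11.6 = -11.64 → no gain ✓.
High-quality (own payoff 80 − 1.8×11.6 = 59.12): to a=0 gives 35 → no gain ✓; to a=4.5 gives 52 − 1.8×4.5 = 43.9 → no gain ✓.
5 of the 6 constraints hold; not an equilibrium.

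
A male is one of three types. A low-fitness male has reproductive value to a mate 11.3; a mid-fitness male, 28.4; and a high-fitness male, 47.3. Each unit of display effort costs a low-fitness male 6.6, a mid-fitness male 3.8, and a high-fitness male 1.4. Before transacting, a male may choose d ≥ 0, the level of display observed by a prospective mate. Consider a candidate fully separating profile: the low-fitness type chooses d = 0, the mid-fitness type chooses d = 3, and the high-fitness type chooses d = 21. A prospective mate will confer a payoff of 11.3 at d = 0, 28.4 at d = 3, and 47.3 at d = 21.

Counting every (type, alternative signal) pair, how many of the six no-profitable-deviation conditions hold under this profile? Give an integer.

5

Low-fitness (own payoff 11.3): to d=3 gives 28.4 − 6.6×3 = 8.6 → no gain ✓; to d=21 gives 47.3 − 6.6×21 = -91.3 → no gain ✓.
High-fitness (own payoff 47.3 − 1.4×21 = 17.9): to d=0 gives 11.3 → no gain ✓; to d=3 gives 28.4 − 1.4×3 = 24.2 → profitable ✗.
Mid-fitness (own payoff 28.4 − 3.8×3 = 17): to d=0 gives 11.3 → no gain ✓; to d=21 gives 47.3 − 3.8×21 = -32.5 → no gain ✓.
5 of the 6 constraints hold; not an equilibrium.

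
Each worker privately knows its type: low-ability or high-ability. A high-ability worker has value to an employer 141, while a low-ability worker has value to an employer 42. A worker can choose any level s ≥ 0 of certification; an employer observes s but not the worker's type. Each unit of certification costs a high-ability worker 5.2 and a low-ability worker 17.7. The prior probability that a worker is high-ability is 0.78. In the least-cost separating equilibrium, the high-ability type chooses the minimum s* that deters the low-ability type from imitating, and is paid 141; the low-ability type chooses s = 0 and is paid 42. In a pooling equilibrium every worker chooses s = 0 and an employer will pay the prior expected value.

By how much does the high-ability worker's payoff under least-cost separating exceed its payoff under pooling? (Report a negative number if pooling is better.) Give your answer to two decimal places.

-7.30

Least-cost separating signal: s* solves 42 = 141 − 17.7·s*, so s* = (141 − 42)/17.7 ≈ 5.5932.
High-ability type's separating payoff: 141 − 5.2 × s* = 141 − 5.2 × (141 − 42)/17.7 = 141 − 514.8/17.7 ≈ 111.9153.
Pooling payoff: 0.78 × 141 + 0.22 × 42 = 119.22.
Difference: 111.9153 − 119.22 = -7.3047, i.e. -7.30 to two decimal places.
The high-ability type would prefer the pooling outcome.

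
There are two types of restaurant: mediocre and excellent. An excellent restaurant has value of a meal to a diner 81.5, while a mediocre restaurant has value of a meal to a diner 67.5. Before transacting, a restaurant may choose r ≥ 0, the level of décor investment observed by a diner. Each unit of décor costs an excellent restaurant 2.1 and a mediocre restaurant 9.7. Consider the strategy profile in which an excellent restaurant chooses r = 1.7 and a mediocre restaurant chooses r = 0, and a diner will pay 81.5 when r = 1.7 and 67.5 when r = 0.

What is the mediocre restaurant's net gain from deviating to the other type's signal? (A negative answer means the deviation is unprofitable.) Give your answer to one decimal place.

-2.5

Playing r = 0 the mediocre restaurant receives 67.5.
Deviating to r = 1.7 brings payment 81.5 at cost 9.7 × 1.7 = 16.49, netting 65.01.
Gain from deviating: 65.01 − 67.5 = -2.49, i.e. -2.5 to one decimal place.
The gain is negative, so the mediocre type's incentive-compatibility constraint is satisfied.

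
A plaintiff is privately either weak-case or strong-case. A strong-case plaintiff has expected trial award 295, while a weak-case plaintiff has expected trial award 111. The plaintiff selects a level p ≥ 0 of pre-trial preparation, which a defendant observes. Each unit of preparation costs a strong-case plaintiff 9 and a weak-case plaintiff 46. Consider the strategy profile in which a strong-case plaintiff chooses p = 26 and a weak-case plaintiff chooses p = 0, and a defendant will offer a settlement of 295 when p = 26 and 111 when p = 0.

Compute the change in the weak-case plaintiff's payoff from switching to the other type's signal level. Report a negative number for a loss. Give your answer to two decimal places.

-1012.00

Playing p = 0 the weak-case plaintiff receives 111.
Deviating to p = 26 brings payment 295 at cost 46 × 26 = 1196, netting -901.
Gain from deviating: -901 − 111 = -1012.00.
The gain is negative, so the weak-case type's incentive-compatibility constraint is satisfied.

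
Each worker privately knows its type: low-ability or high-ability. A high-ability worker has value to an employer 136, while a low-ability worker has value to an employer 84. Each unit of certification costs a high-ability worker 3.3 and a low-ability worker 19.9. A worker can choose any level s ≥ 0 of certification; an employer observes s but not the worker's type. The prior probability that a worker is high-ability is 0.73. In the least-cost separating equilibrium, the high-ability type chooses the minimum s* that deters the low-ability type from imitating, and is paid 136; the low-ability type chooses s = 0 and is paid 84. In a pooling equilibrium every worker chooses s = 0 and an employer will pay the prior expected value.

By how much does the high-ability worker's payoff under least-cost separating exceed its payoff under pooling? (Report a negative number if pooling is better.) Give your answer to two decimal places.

5.42

Least-cost separating signal: s* solves 84 = 136 − 19.9·s*, so s* = (136 − 84)/19.9 ≈ 2.6131.
High-ability type's separating payoff: 136 − 3.3 × s* = 136 − 3.3 × (136 − 84)/19.9 = 136 − 171.6/19.9 ≈ 127.3769.
Pooling payoff: 0.73 × 136 + 0.27 × 84 = 121.96.
Difference: 127.3769 − 121.96 = 5.4169, i.e. 5.42 to two decimal places.
The high-ability type prefers to separate.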